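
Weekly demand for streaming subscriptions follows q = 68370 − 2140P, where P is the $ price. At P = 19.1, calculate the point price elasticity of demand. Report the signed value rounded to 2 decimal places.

dq/dP = −2140. At P = 19.1, q = 68370 − 2140(19.1) = 27496.
Ed = (dq/dP)·(P/q) = −2140 × (19.1/27496) = -1.4865…

-1.49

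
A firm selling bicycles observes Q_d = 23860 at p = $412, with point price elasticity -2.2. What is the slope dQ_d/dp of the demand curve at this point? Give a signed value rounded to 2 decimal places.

-127.41

Ed = (dQ_d/dp)·(p/Q_d) ⇒ dQ_d/dp = Ed·Q_d/p = (-2.2)·23860/412 = -127.4077…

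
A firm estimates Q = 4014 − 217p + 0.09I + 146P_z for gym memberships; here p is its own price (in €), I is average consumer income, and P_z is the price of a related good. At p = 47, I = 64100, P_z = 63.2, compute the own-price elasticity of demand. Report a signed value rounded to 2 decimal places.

-1.16

At the given values, Q = 4014 − 217(47) + 0.09(64100) + 146(63.2) = 8811.2.
∂Q/∂p = −217.
E = (-217) × (47/8811.2) = -1.1575…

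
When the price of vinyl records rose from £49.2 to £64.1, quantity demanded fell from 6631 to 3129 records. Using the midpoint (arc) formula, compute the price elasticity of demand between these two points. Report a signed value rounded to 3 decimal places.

-2.728

%ΔQ = (3129 − 6631) / [(6631 + 3129)/2] = -3502/4880 = -0.717622…
%ΔP = (64.1 − 49.2) / [(49.2 + 64.1)/2] = 14.9/56.65 = 0.263018…
Arc Ed = %ΔQ / %ΔP = (-3502/4880) / (14.9/56.65) = -2.72841…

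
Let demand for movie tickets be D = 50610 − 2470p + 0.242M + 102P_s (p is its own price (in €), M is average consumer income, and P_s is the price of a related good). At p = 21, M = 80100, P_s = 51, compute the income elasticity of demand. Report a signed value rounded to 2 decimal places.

At the given values, D = 50610 − 2470(21) + 0.242(80100) + 102(51) = 23326.2.
∂D/∂M = 0.242.
E = (0.242) × (80100/23326.2) = 0.8310…

0.83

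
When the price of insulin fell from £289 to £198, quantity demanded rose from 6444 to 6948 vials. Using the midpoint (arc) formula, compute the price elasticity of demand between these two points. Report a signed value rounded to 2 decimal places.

-0.20

%ΔQ = (6948 − 6444) / [(6444 + 6948)/2] = 504/6696 = 0.075268…
%ΔP = (198 − 289) / [(289 + 198)/2] = -91/243.5 = -0.373716…
Arc Ed = %ΔQ / %ΔP = (504/6696) / (-91/243.5) = -0.2014…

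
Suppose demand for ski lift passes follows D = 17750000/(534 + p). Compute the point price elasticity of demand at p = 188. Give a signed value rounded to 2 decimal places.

dD/dp = −17750000/(534 + p)² = -34.0505. At p = 188, D = 24584.5.
Ed = (dD/dp)·(p/D) = (-34.0505) × (188/24584.5) = -0.2603…

-0.26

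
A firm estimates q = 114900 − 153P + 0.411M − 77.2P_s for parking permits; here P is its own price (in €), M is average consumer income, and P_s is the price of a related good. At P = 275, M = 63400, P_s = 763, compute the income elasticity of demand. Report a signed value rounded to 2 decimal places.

0.65

At the given values, q = 114900 − 153(275) + 0.411(63400) − 77.2(763) = 39978.8.
∂q/∂M = 0.411.
E = (0.411) × (63400/39978.8) = 0.6517…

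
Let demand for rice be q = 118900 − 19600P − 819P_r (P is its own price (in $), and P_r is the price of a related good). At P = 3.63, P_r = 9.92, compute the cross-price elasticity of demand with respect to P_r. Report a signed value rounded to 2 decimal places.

At the given values, q = 118900 − 19600(3.63) − 819(9.92) = 39627.52.
∂q/∂P_r = -819.
E = (-819) × (9.92/39627.52) = -0.2050…

-0.21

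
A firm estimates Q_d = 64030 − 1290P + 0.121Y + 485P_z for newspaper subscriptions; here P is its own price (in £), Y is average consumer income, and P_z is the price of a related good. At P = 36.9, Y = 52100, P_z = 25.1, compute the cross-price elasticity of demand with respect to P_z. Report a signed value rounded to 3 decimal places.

At the given values, Q_d = 64030 − 1290(36.9) + 0.121(52100) + 485(25.1) = 34906.6.
∂Q_d/∂P_z = 485.
E = (485) × (25.1/34906.6) = 0.34874…

0.349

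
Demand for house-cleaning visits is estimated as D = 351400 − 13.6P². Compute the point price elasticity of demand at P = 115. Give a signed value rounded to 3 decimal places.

-2.097

dD/dP = −2·13.6·P = -3128. At P = 115, D = 171540.
Ed = (dD/dP)·(P/D) = (-3128) × (115/171540) = -2.09700…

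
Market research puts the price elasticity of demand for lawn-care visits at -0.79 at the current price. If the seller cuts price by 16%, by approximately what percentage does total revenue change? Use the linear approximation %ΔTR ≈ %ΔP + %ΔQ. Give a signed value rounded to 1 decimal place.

-3.4%

%ΔQ ≈ Ed × %ΔP = (-0.79) × (-16%) = +12.6400%
%ΔTR ≈ %ΔP + %ΔQ = (-16%) + (+12.6400%) = -3.3600%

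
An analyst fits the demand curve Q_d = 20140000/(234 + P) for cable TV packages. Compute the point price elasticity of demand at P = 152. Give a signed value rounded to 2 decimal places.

-0.39

dQ_d/dP = −20140000/(234 + P)² = -135.171. At P = 152, Q_d = 52176.2.
Ed = (dQ_d/dP)·(P/Q_d) = (-135.171) × (152/52176.2) = -0.3937…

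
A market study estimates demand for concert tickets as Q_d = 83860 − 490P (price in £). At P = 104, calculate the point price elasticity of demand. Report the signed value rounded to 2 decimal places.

dQ_d/dP = −490. At P = 104, Q_d = 83860 − 490(104) = 32900.
Ed = (dQ_d/dP)·(P/Q_d) = −490 × (104/32900) = -1.5489…

-1.55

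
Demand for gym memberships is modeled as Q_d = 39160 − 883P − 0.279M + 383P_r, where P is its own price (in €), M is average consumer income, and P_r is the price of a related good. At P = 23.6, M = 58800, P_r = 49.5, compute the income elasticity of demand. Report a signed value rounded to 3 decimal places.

-0.786

At the given values, Q_d = 39160 − 883(23.6) − 0.279(58800) + 383(49.5) = 20874.5.
∂Q_d/∂M = -0.279.
E = (-0.279) × (58800/20874.5) = -0.78589…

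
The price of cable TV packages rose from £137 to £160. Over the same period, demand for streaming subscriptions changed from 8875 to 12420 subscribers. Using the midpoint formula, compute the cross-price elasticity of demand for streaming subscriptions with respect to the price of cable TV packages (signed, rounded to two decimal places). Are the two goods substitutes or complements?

2.15; substitutes

%ΔQ_{streaming subscriptions} = (12420 − 8875)/avg = 3545/10647.5 = 0.332942…
%ΔP_{cable TV packages} = (160 − 137)/avg = 23/148.5 = 0.154882…
E_cross = (3545/10647.5) / (23/148.5) = 2.1496…
E_cross > 0 ⇒ the goods are substitutes.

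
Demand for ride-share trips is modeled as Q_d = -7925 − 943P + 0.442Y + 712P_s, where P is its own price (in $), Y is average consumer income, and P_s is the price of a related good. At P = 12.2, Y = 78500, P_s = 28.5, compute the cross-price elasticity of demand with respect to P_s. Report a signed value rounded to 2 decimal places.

At the given values, Q_d = -7925 − 943(12.2) + 0.442(78500) + 712(28.5) = 35559.4.
∂Q_d/∂P_s = 712.
E = (712) × (28.5/35559.4) = 0.5706…

0.57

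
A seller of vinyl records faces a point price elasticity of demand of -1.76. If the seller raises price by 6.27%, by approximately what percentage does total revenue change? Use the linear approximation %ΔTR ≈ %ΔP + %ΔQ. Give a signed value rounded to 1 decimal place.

%ΔQ ≈ Ed × %ΔP = (-1.76) × (+6.27%) = -11.0352%
%ΔTR ≈ %ΔP + %ΔQ = (+6.27%) + (-11.0352%) = -4.7652%

-4.8%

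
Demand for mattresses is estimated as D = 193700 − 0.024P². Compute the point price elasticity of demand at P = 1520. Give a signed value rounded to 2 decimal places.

dD/dP = −2·0.024·P = -72.96. At P = 1520, D = 138250.4.
Ed = (dD/dP)·(P/D) = (-72.96) × (1520/138250.4) = -0.8021…

-0.80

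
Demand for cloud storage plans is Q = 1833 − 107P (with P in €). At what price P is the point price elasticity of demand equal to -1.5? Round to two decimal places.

Ed = −107P/(1833 − 107P). Set this equal to -1.5:
107P = 1.5·(1833 − 107P) ⇒ 107P(1 + 1.5) = 1.5·1833
P = 1.5·1833 / (107·2.5) = 10.2785…

10.28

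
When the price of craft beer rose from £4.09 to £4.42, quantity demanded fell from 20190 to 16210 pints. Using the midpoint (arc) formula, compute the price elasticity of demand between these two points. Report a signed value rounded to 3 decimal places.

-2.820

%ΔQ = (16210 − 20190) / [(20190 + 16210)/2] = -3980/18200 = -0.218681…
%ΔP = (4.42 − 4.09) / [(4.09 + 4.42)/2] = 0.33/4.255 = 0.077555…
Arc Ed = %ΔQ / %ΔP = (-3980/18200) / (0.33/4.255) = -2.81966…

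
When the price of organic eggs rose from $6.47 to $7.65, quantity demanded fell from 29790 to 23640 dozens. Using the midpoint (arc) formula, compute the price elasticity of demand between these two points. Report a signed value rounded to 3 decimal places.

-1.377

%ΔQ = (23640 − 29790) / [(29790 + 23640)/2] = -6150/26715 = -0.230207…
%ΔP = (7.65 − 6.47) / [(6.47 + 7.65)/2] = 1.18/7.06 = 0.167138…
Arc Ed = %ΔQ / %ΔP = (-6150/26715) / (1.18/7.06) = -1.37734…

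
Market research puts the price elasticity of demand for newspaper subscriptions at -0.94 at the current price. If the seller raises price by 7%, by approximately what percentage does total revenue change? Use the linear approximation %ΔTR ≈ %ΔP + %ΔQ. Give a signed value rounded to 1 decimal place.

+0.4%

%ΔQ ≈ Ed × %ΔP = (-0.94) × (+7%) = -6.5800%
%ΔTR ≈ %ΔP + %ΔQ = (+7%) + (-6.5800%) = +0.4200%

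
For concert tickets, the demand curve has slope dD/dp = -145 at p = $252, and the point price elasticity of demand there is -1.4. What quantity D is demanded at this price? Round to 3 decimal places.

Ed = (dD/dp)·(p/D) ⇒ D = (dD/dp)·p/Ed = (-145)·252/(-1.4) = 26100

26100.000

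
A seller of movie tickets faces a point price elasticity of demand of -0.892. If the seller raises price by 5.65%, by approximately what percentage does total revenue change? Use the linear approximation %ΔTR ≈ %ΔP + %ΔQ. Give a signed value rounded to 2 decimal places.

+0.61%

%ΔQ ≈ Ed × %ΔP = (-0.892) × (+5.65%) = -5.0398%
%ΔTR ≈ %ΔP + %ΔQ = (+5.65%) + (-5.0398%) = +0.6102%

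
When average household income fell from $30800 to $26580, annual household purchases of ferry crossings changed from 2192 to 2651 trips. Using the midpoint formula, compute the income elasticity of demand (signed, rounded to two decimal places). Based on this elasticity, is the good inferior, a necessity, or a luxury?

%ΔQ = (2651 − 2192)/[( 2192 + 2651)/2] = 459/2421.5 = 0.189551…
%ΔIncome = (26580 − 30800)/[( 30800 + 26580)/2] = -4220/28690 = -0.147089…
E_income = (459/2421.5) / (-4220/28690) = -1.2886…
E_income < 0 ⇒ inferior good.

-1.29; inferior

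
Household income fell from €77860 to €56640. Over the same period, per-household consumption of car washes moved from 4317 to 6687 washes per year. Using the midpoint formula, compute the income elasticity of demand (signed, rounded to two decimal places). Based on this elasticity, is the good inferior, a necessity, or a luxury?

-1.37; inferior

%ΔQ = (6687 − 4317)/[( 4317 + 6687)/2] = 2370/5502 = 0.430752…
%ΔIncome = (56640 − 77860)/[( 77860 + 56640)/2] = -21220/67250 = -0.315539…
E_income = (2370/5502) / (-21220/67250) = -1.3651…
E_income < 0 ⇒ inferior good.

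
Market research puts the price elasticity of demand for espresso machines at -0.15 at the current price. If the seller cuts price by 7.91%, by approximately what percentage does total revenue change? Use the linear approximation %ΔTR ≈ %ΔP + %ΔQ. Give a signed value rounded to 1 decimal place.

-6.7%

%ΔQ ≈ Ed × %ΔP = (-0.15) × (-7.91%) = +1.1865%
%ΔTR ≈ %ΔP + %ΔQ = (-7.91%) + (+1.1865%) = -6.7235%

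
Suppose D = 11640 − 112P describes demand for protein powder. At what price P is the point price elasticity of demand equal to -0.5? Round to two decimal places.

Ed = −112P/(11640 − 112P). Set this equal to -0.5:
112P = 0.5·(11640 − 112P) ⇒ 112P(1 + 0.5) = 0.5·11640
P = 0.5·11640 / (112·1.5) = 34.6428…

34.64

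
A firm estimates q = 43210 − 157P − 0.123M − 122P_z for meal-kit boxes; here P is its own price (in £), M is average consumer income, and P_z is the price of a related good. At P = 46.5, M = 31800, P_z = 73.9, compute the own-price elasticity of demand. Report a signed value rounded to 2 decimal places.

-0.32

At the given values, q = 43210 − 157(46.5) − 0.123(31800) − 122(73.9) = 22982.3.
∂q/∂P = −157.
E = (-157) × (46.5/22982.3) = -0.3176…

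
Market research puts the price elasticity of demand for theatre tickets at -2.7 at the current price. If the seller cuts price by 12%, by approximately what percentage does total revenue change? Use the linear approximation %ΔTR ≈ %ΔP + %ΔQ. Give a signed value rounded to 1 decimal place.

+20.4%

%ΔQ ≈ Ed × %ΔP = (-2.7) × (-12%) = +32.4000%
%ΔTR ≈ %ΔP + %ΔQ = (-12%) + (+32.4000%) = +20.4000%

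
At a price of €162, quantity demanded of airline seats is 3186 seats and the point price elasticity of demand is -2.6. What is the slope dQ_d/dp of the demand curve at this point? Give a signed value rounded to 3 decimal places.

Ed = (dQ_d/dp)·(p/Q_d) ⇒ dQ_d/dp = Ed·Q_d/p = (-2.6)·3186/162 = -51.13333…

-51.133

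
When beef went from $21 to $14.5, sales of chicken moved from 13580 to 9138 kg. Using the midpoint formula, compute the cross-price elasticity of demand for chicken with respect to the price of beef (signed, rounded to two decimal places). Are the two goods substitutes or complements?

1.07; substitutes

%ΔQ_{chicken} = (9138 − 13580)/avg = -4442/11359 = -0.391055…
%ΔP_{beef} = (14.5 − 21)/avg = -6.5/17.75 = -0.366197…
E_cross = (-4442/11359) / (-6.5/17.75) = 1.0678…
E_cross > 0 ⇒ the goods are substitutes.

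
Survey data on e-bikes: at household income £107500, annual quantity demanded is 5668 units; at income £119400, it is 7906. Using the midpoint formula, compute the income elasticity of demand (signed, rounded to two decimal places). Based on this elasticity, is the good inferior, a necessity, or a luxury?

%ΔQ = (7906 − 5668)/[( 5668 + 7906)/2] = 2238/6787 = 0.329748…
%ΔIncome = (119400 − 107500)/[( 107500 + 119400)/2] = 11900/113450 = 0.104892…
E_income = (2238/6787) / (11900/113450) = 3.1436…
E_income > 1 ⇒ normal good, luxury.

3.14; luxury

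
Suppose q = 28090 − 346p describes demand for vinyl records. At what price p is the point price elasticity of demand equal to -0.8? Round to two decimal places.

36.08

Ed = −346p/(28090 − 346p). Set this equal to -0.8:
346p = 0.8·(28090 − 346p) ⇒ 346p(1 + 0.8) = 0.8·28090
p = 0.8·28090 / (346·1.8) = 36.0822…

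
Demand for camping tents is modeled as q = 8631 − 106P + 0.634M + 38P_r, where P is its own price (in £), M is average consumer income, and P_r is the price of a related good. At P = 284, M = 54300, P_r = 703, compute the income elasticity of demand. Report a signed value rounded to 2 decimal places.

0.87

At the given values, q = 8631 − 106(284) + 0.634(54300) + 38(703) = 39667.2.
∂q/∂M = 0.634.
E = (0.634) × (54300/39667.2) = 0.8678…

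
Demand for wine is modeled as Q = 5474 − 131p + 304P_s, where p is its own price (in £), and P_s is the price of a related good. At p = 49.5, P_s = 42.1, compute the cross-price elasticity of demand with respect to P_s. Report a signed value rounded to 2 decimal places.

1.09

At the given values, Q = 5474 − 131(49.5) + 304(42.1) = 11787.9.
∂Q/∂P_s = 304.
E = (304) × (42.1/11787.9) = 1.0857…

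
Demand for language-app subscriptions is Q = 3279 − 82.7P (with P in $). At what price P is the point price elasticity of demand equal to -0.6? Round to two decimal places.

Ed = −82.7P/(3279 − 82.7P). Set this equal to -0.6:
82.7P = 0.6·(3279 − 82.7P) ⇒ 82.7P(1 + 0.6) = 0.6·3279
P = 0.6·3279 / (82.7·1.6) = 14.8685…

14.87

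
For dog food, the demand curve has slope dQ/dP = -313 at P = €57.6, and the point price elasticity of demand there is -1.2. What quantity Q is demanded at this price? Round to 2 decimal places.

15024.00

Ed = (dQ/dP)·(P/Q) ⇒ Q = (dQ/dP)·P/Ed = (-313)·57.6/(-1.2) = 15024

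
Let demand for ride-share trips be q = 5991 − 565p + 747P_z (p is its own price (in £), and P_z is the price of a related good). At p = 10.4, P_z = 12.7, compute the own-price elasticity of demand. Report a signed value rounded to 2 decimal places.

At the given values, q = 5991 − 565(10.4) + 747(12.7) = 9601.9.
∂q/∂p = −565.
E = (-565) × (10.4/9601.9) = -0.6119…

-0.61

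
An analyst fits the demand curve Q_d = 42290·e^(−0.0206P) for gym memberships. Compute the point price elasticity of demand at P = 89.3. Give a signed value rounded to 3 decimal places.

dQ_d/dP = −0.0206·Q_d = -138.416. At P = 89.3, Q_d = 6719.21.
Ed = (dQ_d/dP)·(P/Q_d) = (-138.416) × (89.3/6719.21) = -1.83958

-1.840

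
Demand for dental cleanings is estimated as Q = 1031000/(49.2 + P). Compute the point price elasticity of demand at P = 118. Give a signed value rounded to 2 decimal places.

-0.71

dQ/dP = −1031000/(49.2 + P)² = -36.8796. At P = 118, Q = 6166.27.
Ed = (dQ/dP)·(P/Q) = (-36.8796) × (118/6166.27) = -0.7057…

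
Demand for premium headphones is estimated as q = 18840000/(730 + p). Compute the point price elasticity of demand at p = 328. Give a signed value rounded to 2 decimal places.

-0.31

dq/dp = −18840000/(730 + p)² = -16.831. At p = 328, q = 17807.2.
Ed = (dq/dp)·(p/q) = (-16.831) × (328/17807.2) = -0.3100…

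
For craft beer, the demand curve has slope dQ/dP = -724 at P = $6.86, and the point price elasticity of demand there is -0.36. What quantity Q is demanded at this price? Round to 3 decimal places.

Ed = (dQ/dP)·(P/Q) ⇒ Q = (dQ/dP)·P/Ed = (-724)·6.86/(-0.36) = 13796.22222…

13796.222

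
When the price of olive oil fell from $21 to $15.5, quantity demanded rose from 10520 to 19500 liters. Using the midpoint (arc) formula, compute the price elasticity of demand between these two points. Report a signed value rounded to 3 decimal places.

-1.985

%ΔQ = (19500 − 10520) / [(10520 + 19500)/2] = 8980/15010 = 0.598267…
%ΔP = (15.5 − 21) / [(21 + 15.5)/2] = -5.5/18.25 = -0.301369…
Arc Ed = %ΔQ / %ΔP = (8980/15010) / (-5.5/18.25) = -1.98516…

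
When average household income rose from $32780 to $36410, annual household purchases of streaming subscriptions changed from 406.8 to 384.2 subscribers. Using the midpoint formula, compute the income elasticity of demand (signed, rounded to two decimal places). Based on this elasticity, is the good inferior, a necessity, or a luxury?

%ΔQ = (384.2 − 406.8)/[( 406.8 + 384.2)/2] = -22.6/395.5 = -0.057142…
%ΔIncome = (36410 − 32780)/[( 32780 + 36410)/2] = 3630/34595 = 0.104928…
E_income = (-22.6/395.5) / (3630/34595) = -0.5445…
E_income < 0 ⇒ inferior good.

-0.54; inferior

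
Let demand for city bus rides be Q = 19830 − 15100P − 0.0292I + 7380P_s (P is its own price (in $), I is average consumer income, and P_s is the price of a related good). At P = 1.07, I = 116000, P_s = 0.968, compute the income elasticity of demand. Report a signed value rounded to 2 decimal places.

At the given values, Q = 19830 − 15100(1.07) − 0.0292(116000) + 7380(0.968) = 7429.64.
∂Q/∂I = -0.0292.
E = (-0.0292) × (116000/7429.64) = -0.4559…

-0.46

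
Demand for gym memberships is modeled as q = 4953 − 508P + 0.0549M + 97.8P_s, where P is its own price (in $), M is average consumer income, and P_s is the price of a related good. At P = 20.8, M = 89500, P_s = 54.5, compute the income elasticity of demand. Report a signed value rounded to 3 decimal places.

At the given values, q = 4953 − 508(20.8) + 0.0549(89500) + 97.8(54.5) = 4630.25.
∂q/∂M = 0.0549.
E = (0.0549) × (89500/4630.25) = 1.06118…

1.061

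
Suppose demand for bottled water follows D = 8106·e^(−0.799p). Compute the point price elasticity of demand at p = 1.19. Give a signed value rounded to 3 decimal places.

-0.951

dD/dp = −0.799·D = -2502.78. At p = 1.19, D = 3132.38.
Ed = (dD/dp)·(p/D) = (-2502.78) × (1.19/3132.38) = -0.95081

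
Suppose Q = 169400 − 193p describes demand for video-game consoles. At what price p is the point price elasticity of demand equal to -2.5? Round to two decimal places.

626.94

Ed = −193p/(169400 − 193p). Set this equal to -2.5:
193p = 2.5·(169400 − 193p) ⇒ 193p(1 + 2.5) = 2.5·169400
p = 2.5·169400 / (193·3.5) = 626.9430…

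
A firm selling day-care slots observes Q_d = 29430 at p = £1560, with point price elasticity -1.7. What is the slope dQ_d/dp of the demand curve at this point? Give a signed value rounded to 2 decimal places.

Ed = (dQ_d/dp)·(p/Q_d) ⇒ dQ_d/dp = Ed·Q_d/p = (-1.7)·29430/1560 = -32.0711…

-32.07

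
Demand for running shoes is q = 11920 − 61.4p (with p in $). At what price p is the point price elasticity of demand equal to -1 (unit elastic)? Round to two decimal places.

97.07

Ed = −61.4p/(11920 − 61.4p). Set this equal to -1:
61.4p = 1·(11920 − 61.4p) ⇒ 61.4p(1 + 1) = 1·11920
p = 1·11920 / (61.4·2) = 97.0684…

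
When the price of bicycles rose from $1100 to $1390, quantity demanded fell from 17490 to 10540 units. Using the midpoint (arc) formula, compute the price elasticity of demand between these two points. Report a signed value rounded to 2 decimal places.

%ΔQ = (10540 − 17490) / [(17490 + 10540)/2] = -6950/14015 = -0.495897…
%ΔP = (1390 − 1100) / [(1100 + 1390)/2] = 290/1245 = 0.232931…
Arc Ed = %ΔQ / %ΔP = (-6950/14015) / (290/1245) = -2.1289…

-2.13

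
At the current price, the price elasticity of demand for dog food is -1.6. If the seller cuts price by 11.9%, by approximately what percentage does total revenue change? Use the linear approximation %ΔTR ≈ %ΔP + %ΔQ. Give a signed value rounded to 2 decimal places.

+7.14%

%ΔQ ≈ Ed × %ΔP = (-1.6) × (-11.9%) = +19.0400%
%ΔTR ≈ %ΔP + %ΔQ = (-11.9%) + (+19.0400%) = +7.1400%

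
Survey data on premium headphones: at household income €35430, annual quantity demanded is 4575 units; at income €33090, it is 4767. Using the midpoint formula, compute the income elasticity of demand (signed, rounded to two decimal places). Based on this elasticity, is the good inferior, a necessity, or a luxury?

-0.60; inferior

%ΔQ = (4767 − 4575)/[( 4575 + 4767)/2] = 192/4671 = 0.041104…
%ΔIncome = (33090 − 35430)/[( 35430 + 33090)/2] = -2340/34260 = -0.068301…
E_income = (192/4671) / (-2340/34260) = -0.6018…
E_income < 0 ⇒ inferior good.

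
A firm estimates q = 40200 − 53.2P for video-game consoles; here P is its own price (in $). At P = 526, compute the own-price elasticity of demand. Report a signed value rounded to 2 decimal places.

At the given values, q = 40200 − 53.2(526) = 12216.8.
∂q/∂P = −53.2.
E = (-53.2) × (526/12216.8) = -2.2905…

-2.29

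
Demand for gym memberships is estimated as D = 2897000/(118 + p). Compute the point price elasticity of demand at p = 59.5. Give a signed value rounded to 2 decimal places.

-0.34

dD/dp = −2897000/(118 + p)² = -91.95. At p = 59.5, D = 16321.1.
Ed = (dD/dp)·(p/D) = (-91.95) × (59.5/16321.1) = -0.3352…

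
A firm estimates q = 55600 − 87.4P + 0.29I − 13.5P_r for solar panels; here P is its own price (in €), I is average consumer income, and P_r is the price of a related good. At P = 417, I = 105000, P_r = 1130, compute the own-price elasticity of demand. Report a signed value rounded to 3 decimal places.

-1.061

At the given values, q = 55600 − 87.4(417) + 0.29(105000) − 13.5(1130) = 34349.2.
∂q/∂P = −87.4.
E = (-87.4) × (417/34349.2) = -1.06103…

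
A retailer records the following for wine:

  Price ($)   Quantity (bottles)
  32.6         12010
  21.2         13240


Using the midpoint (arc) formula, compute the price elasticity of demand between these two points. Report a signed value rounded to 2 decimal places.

-0.23

%ΔQ = (13240 − 12010) / [(12010 + 13240)/2] = 1230/12625 = 0.097425…
%ΔP = (21.2 − 32.6) / [(32.6 + 21.2)/2] = -11.4/26.9 = -0.423791…
Arc Ed = %ΔQ / %ΔP = (1230/12625) / (-11.4/26.9) = -0.2298…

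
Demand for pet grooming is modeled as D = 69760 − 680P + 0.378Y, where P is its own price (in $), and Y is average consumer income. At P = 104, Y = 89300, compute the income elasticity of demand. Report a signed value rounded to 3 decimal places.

1.029

At the given values, D = 69760 − 680(104) + 0.378(89300) = 32795.4.
∂D/∂Y = 0.378.
E = (0.378) × (89300/32795.4) = 1.02927…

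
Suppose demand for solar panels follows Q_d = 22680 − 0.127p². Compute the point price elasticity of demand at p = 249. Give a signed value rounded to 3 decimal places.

dQ_d/dp = −2·0.127·p = -63.246. At p = 249, Q_d = 14805.873.
Ed = (dQ_d/dp)·(p/Q_d) = (-63.246) × (249/14805.873) = -1.06364…

-1.064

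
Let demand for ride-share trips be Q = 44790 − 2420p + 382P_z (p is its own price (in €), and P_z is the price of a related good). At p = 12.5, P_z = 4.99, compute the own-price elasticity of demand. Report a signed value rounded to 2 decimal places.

At the given values, Q = 44790 − 2420(12.5) + 382(4.99) = 16446.18.
∂Q/∂p = −2420.
E = (-2420) × (12.5/16446.18) = -1.8393…

-1.84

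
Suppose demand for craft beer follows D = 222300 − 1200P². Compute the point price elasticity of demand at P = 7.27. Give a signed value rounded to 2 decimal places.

-0.80

dD/dP = −2·1200·P = -17448. At P = 7.27, D = 158876.52.
Ed = (dD/dP)·(P/D) = (-17448) × (7.27/158876.52) = -0.7983…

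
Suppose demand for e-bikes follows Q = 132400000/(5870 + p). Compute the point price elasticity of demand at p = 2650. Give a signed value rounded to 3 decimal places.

dQ/dp = −132400000/(5870 + p)² = -1.82393. At p = 2650, Q = 15539.9.
Ed = (dQ/dp)·(p/Q) = (-1.82393) × (2650/15539.9) = -0.31103…

-0.311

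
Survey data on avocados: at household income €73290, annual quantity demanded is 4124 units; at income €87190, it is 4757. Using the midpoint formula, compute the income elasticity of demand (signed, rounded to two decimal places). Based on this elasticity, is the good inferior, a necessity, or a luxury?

%ΔQ = (4757 − 4124)/[( 4124 + 4757)/2] = 633/4440.5 = 0.142551…
%ΔIncome = (87190 − 73290)/[( 73290 + 87190)/2] = 13900/80240 = 0.173230…
E_income = (633/4440.5) / (13900/80240) = 0.8229…
0 < E_income < 1 ⇒ normal good, necessity.

0.82; necessity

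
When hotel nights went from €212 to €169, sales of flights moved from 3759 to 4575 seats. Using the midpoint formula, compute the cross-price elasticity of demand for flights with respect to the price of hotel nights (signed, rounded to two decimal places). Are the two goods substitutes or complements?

%ΔQ_{flights} = (4575 − 3759)/avg = 816/4167 = 0.195824…
%ΔP_{hotel nights} = (169 − 212)/avg = -43/190.5 = -0.225721…
E_cross = (816/4167) / (-43/190.5) = -0.8675…
E_cross < 0 ⇒ the goods are complements.

-0.87; complements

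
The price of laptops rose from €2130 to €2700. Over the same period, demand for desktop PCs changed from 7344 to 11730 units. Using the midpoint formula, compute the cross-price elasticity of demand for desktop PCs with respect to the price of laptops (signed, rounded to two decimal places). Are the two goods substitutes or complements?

%ΔQ_{desktop PCs} = (11730 − 7344)/avg = 4386/9537 = 0.459893…
%ΔP_{laptops} = (2700 − 2130)/avg = 570/2415 = 0.236024…
E_cross = (4386/9537) / (570/2415) = 1.9484…
E_cross > 0 ⇒ the goods are substitutes.

1.95; substitutes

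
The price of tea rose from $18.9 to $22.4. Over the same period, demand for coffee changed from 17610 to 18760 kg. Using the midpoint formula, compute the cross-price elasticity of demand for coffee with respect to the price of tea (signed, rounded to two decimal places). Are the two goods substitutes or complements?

%ΔQ_{coffee} = (18760 − 17610)/avg = 1150/18185 = 0.063238…
%ΔP_{tea} = (22.4 − 18.9)/avg = 3.5/20.65 = 0.169491…
E_cross = (1150/18185) / (3.5/20.65) = 0.3731…
E_cross > 0 ⇒ the goods are substitutes.

0.37; substitutes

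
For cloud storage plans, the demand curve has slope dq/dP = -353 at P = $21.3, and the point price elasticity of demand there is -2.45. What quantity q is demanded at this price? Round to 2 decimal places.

Ed = (dq/dP)·(P/q) ⇒ q = (dq/dP)·P/Ed = (-353)·21.3/(-2.45) = 3068.9387…

3068.94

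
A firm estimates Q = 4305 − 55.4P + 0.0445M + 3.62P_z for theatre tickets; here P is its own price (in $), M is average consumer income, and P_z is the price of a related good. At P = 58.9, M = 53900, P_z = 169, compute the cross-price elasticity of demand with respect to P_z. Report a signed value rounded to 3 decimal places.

At the given values, Q = 4305 − 55.4(58.9) + 0.0445(53900) + 3.62(169) = 4052.27.
∂Q/∂P_z = 3.62.
E = (3.62) × (169/4052.27) = 0.15097…

0.151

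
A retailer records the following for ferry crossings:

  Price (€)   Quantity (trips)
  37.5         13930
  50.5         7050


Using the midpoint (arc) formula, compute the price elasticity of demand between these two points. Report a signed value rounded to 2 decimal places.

-2.22

%ΔQ = (7050 − 13930) / [(13930 + 7050)/2] = -6880/10490 = -0.655862…
%ΔP = (50.5 − 37.5) / [(37.5 + 50.5)/2] = 13/44 = 0.295454…
Arc Ed = %ΔQ / %ΔP = (-6880/10490) / (13/44) = -2.2198…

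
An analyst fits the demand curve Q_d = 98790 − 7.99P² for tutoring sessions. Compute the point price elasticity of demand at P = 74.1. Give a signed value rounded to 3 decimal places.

-1.598

dQ_d/dP = −2·7.99·P = -1184.118. At P = 74.1, Q_d = 54918.4281.
Ed = (dQ_d/dP)·(P/Q_d) = (-1184.118) × (74.1/54918.4281) = -1.59769…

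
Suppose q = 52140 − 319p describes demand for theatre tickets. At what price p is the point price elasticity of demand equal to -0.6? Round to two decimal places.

61.29

Ed = −319p/(52140 − 319p). Set this equal to -0.6:
319p = 0.6·(52140 − 319p) ⇒ 319p(1 + 0.6) = 0.6·52140
p = 0.6·52140 / (319·1.6) = 61.2931…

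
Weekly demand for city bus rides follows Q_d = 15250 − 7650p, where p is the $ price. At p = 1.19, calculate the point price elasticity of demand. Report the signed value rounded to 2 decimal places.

-1.48

dQ_d/dp = −7650. At p = 1.19, Q_d = 15250 − 7650(1.19) = 6146.5.
Ed = (dQ_d/dp)·(p/Q_d) = −7650 × (1.19/6146.5) = -1.4810…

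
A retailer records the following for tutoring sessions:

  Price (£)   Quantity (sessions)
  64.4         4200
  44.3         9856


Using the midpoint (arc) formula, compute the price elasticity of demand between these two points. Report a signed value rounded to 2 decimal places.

-2.18

%ΔQ = (9856 − 4200) / [(4200 + 9856)/2] = 5656/7028 = 0.804780…
%ΔP = (44.3 − 64.4) / [(64.4 + 44.3)/2] = -20.1/54.35 = -0.369825…
Arc Ed = %ΔQ / %ΔP = (5656/7028) / (-20.1/54.35) = -2.1761…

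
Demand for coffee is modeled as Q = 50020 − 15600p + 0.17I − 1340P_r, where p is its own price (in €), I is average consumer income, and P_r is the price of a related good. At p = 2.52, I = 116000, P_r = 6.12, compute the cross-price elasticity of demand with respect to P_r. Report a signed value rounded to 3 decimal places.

At the given values, Q = 50020 − 15600(2.52) + 0.17(116000) − 1340(6.12) = 22227.2.
∂Q/∂P_r = -1340.
E = (-1340) × (6.12/22227.2) = -0.36895…

-0.369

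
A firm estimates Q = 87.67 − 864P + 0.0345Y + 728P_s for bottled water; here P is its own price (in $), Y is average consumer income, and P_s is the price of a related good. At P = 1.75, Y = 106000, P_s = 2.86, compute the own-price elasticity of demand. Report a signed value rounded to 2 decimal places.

-0.35

At the given values, Q = 87.67 − 864(1.75) + 0.0345(106000) + 728(2.86) = 4314.75.
∂Q/∂P = −864.
E = (-864) × (1.75/4314.75) = -0.3504…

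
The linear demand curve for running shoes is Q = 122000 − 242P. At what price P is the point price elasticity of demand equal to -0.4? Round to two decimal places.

144.04

Ed = −242P/(122000 − 242P). Set this equal to -0.4:
242P = 0.4·(122000 − 242P) ⇒ 242P(1 + 0.4) = 0.4·122000
P = 0.4·122000 / (242·1.4) = 144.0377…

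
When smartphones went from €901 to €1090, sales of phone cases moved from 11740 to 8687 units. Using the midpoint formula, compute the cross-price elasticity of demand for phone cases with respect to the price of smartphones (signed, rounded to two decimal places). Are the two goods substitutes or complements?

-1.57; complements

%ΔQ_{phone cases} = (8687 − 11740)/avg = -3053/10213.5 = -0.298918…
%ΔP_{smartphones} = (1090 − 901)/avg = 189/995.5 = 0.189854…
E_cross = (-3053/10213.5) / (189/995.5) = -1.5744…
E_cross < 0 ⇒ the goods are complements.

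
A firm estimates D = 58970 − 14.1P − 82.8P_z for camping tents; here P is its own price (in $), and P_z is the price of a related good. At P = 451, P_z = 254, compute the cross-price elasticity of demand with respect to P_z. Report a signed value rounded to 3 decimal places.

-0.666

At the given values, D = 58970 − 14.1(451) − 82.8(254) = 31579.7.
∂D/∂P_z = -82.8.
E = (-82.8) × (254/31579.7) = -0.66597…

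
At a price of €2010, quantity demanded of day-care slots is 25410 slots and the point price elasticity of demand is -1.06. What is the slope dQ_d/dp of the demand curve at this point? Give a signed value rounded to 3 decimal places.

-13.400

Ed = (dQ_d/dp)·(p/Q_d) ⇒ dQ_d/dp = Ed·Q_d/p = (-1.06)·25410/2010 = -13.40029…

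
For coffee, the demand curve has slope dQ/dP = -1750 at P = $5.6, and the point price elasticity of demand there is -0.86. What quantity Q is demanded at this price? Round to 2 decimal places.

Ed = (dQ/dP)·(P/Q) ⇒ Q = (dQ/dP)·P/Ed = (-1750)·5.6/(-0.86) = 11395.3488…

11395.35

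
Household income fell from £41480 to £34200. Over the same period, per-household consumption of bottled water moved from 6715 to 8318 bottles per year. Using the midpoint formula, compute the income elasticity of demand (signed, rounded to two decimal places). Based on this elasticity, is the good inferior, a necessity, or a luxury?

%ΔQ = (8318 − 6715)/[( 6715 + 8318)/2] = 1603/7516.5 = 0.213264…
%ΔIncome = (34200 − 41480)/[( 41480 + 34200)/2] = -7280/37840 = -0.192389…
E_income = (1603/7516.5) / (-7280/37840) = -1.1085…
E_income < 0 ⇒ inferior good.

-1.11; inferior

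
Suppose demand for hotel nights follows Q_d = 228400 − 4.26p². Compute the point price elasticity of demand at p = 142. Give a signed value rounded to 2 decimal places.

dQ_d/dp = −2·4.26·p = -1209.84. At p = 142, Q_d = 142501.36.
Ed = (dQ_d/dp)·(p/Q_d) = (-1209.84) × (142/142501.36) = -1.2055…

-1.21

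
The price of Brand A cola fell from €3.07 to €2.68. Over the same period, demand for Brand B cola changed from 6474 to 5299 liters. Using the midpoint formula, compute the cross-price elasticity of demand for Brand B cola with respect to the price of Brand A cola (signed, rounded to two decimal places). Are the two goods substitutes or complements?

1.47; substitutes

%ΔQ_{Brand B cola} = (5299 − 6474)/avg = -1175/5886.5 = -0.199609…
%ΔP_{Brand A cola} = (2.68 − 3.07)/avg = -0.39/2.875 = -0.135652…
E_cross = (-1175/5886.5) / (-0.39/2.875) = 1.4714…
E_cross > 0 ⇒ the goods are substitutes.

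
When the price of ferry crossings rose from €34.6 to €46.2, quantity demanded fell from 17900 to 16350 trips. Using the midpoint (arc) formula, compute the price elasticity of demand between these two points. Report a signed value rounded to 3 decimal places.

-0.315

%ΔQ = (16350 − 17900) / [(17900 + 16350)/2] = -1550/17125 = -0.090510…
%ΔP = (46.2 − 34.6) / [(34.6 + 46.2)/2] = 11.6/40.4 = 0.287128…
Arc Ed = %ΔQ / %ΔP = (-1550/17125) / (11.6/40.4) = -0.31522…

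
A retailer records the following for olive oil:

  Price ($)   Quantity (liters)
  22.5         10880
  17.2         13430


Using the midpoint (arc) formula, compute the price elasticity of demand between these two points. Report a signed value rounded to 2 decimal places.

-0.79

%ΔQ = (13430 − 10880) / [(10880 + 13430)/2] = 2550/12155 = 0.209790…
%ΔP = (17.2 − 22.5) / [(22.5 + 17.2)/2] = -5.3/19.85 = -0.267002…
Arc Ed = %ΔQ / %ΔP = (2550/12155) / (-5.3/19.85) = -0.7857…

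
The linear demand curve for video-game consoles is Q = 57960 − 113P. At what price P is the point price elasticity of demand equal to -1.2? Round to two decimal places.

279.77

Ed = −113P/(57960 − 113P). Set this equal to -1.2:
113P = 1.2·(57960 − 113P) ⇒ 113P(1 + 1.2) = 1.2·57960
P = 1.2·57960 / (113·2.2) = 279.7747…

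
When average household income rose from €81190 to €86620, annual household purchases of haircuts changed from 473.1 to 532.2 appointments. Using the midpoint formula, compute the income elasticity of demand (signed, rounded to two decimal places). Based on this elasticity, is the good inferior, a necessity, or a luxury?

%ΔQ = (532.2 − 473.1)/[( 473.1 + 532.2)/2] = 59.1/502.65 = 0.117576…
%ΔIncome = (86620 − 81190)/[( 81190 + 86620)/2] = 5430/83905 = 0.064716…
E_income = (59.1/502.65) / (5430/83905) = 1.8168…
E_income > 1 ⇒ normal good, luxury.

1.82; luxury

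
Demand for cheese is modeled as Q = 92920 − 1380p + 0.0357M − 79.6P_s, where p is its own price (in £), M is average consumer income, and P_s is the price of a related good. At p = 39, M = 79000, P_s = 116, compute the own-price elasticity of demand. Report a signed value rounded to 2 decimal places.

At the given values, Q = 92920 − 1380(39) + 0.0357(79000) − 79.6(116) = 32686.7.
∂Q/∂p = −1380.
E = (-1380) × (39/32686.7) = -1.6465…

-1.65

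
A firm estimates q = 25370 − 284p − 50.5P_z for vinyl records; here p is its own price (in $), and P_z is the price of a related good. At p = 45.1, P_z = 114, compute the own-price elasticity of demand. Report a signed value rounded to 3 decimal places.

-1.882

At the given values, q = 25370 − 284(45.1) − 50.5(114) = 6804.6.
∂q/∂p = −284.
E = (-284) × (45.1/6804.6) = -1.88231…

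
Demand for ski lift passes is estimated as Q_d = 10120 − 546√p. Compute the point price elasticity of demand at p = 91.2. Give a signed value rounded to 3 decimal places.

dQ_d/dp = −546/(2√p) = -28.5868. At p = 91.2, Q_d = 4905.77.
Ed = (dQ_d/dp)·(p/Q_d) = (-28.5868) × (91.2/4905.77) = -0.53143…

-0.531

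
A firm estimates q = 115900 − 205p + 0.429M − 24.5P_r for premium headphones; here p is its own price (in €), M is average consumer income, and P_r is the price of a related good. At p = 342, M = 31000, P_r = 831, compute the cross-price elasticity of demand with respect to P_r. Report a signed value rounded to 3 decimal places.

-0.526

At the given values, q = 115900 − 205(342) + 0.429(31000) − 24.5(831) = 38729.5.
∂q/∂P_r = -24.5.
E = (-24.5) × (831/38729.5) = -0.52568…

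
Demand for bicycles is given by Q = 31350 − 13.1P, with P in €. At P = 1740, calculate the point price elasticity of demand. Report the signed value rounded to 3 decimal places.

dQ/dP = −13.1. At P = 1740, Q = 31350 − 13.1(1740) = 8556.
Ed = (dQ/dP)·(P/Q) = −13.1 × (1740/8556) = -2.66409…

-2.664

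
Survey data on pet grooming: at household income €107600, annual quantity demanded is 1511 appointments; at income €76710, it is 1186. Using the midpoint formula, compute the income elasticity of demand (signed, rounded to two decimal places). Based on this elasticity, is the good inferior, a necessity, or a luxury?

0.72; necessity

%ΔQ = (1186 − 1511)/[( 1511 + 1186)/2] = -325/1348.5 = -0.241008…
%ΔIncome = (76710 − 107600)/[( 107600 + 76710)/2] = -30890/92155 = -0.335196…
E_income = (-325/1348.5) / (-30890/92155) = 0.7190…
0 < E_income < 1 ⇒ normal good, necessity.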